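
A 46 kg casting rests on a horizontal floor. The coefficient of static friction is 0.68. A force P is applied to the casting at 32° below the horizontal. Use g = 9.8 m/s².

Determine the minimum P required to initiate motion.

N = m g + P sin α (the push presses the casting into the horizontal floor).
At impending slip, P cos α = μ_s N = μ_s (m g + P sin α).
Solving: P (cos α − μ_s sin α) = μ_s m g → P = 0.68×451/(cos 32° − 0.68 sin 32°) = 307/0.4877 = 629 N.

P ≈ 629 N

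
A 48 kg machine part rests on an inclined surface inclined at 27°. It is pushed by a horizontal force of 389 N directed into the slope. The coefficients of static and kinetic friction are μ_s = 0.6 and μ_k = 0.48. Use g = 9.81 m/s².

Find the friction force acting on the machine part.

Normal direction: N = m g cos θ + P sin θ = 596.2 N.
Parallel to the incline: P cos θ − m g sin θ = 346.6 − 213.8 = 132.8 N; the friction needed to balance this is 132.8 N acting down the slope.
The limit of static friction is μ_s N = 357.7 N.
Since 132.8 N is within the 357.7 N limit, the machine part stays put and friction is exactly 133 N.

f ≈ 133 N (down the incline)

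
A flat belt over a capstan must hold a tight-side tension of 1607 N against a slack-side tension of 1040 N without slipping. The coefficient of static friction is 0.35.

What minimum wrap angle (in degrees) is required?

T₂/T₁ = e^{μβ} → β = ln(T₂/T₁)/μ.
β = ln(1607/1040)/0.35 = 0.4351/0.35 = 1.243 rad.
In degrees: β = 1.243 × 180/π = 71.2°.

β_min ≈ 71.2°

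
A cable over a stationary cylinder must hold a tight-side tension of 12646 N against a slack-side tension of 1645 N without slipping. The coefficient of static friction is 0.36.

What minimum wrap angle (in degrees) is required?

β_min ≈ 325°

T₂/T₁ = e^{μβ} → β = ln(T₂/T₁)/μ.
β = ln(12646/1645)/0.36 = 2.04/0.36 = 5.666 rad.
In degrees: β = 5.666 × 180/π = 325°.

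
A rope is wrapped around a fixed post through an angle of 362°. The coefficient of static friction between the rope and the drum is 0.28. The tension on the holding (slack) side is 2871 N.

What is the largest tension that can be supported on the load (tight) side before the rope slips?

At impending slip the capstan equation gives T₂/T₁ = e^{μβ} with β in radians.
β = 362° × π/180 = 6.318 rad.
e^{μβ} = e^{0.28×6.318} = 5.865.
T₂ = T₁ · e^{μβ} = 2871 × 5.865 = 16800 N.

T_max ≈ 16800 N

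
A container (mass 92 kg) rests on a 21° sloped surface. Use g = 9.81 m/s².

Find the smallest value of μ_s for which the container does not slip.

At the slip threshold m g sin θ = μ_s m g cos θ, so μ_s,min = tan θ.
μ_s,min = tan 21° = 0.384.

μ_s,min ≈ 0.384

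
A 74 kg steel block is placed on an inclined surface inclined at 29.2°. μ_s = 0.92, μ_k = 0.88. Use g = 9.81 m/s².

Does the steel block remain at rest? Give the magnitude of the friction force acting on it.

f ≈ 354 N

N = m g cos θ = 634 N.
Down-slope weight component: m g sin θ = 354 N.
μ_s N = 583 N.
354 ≤ 583 N, so it stays put; friction = 354 N.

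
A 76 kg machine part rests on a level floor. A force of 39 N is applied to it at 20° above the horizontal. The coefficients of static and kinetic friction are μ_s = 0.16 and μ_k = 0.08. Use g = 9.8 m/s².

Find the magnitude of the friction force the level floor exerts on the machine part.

The vertical component of P reduces the normal force: N = m g − P sin α = 744.8 − 13.34 = 731.5 N.
Horizontally, friction must balance P cos α = 36.65 N.
μ_s N = 0.16 × 731.5 = 117 N.
Since 36.65 N does not exceed the limit, the machine part stays at rest and f = 36.6 N.

f ≈ 36.6 N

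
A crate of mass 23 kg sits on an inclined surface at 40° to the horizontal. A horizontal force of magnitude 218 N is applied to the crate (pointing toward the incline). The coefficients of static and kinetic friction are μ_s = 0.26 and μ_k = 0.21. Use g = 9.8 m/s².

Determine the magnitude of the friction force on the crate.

Resolve perpendicular to the incline: N = m g cos θ + P sin θ = 23×9.8×cos 40° + 218×sin 40° = 312.8 N.
Parallel to the incline: P cos θ − m g sin θ = 167 − 144.9 = 22.11 N; the friction needed to balance this is 22.11 N acting down the slope.
Maximum static friction: μ_s N = 0.26 × 312.8 = 81.33 N.
Since 22.11 N is within the 81.33 N limit, the crate stays put and friction is exactly 22.1 N.

f ≈ 22.1 N (down the incline)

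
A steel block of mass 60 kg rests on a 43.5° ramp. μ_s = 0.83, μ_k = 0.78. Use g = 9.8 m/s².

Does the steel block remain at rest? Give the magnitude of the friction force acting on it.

N = m g cos θ = 427 N.
Down-slope weight component: m g sin θ = 405 N.
μ_s N = 354 N.
405 > 354 N, so it slides; kinetic friction f = μ_k N = 0.78×427 = 333 N.

f ≈ 333 N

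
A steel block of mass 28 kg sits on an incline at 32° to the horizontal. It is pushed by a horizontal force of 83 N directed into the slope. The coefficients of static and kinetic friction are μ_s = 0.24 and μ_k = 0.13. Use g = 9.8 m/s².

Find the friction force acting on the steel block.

Resolve perpendicular to the incline: N = m g cos θ + P sin θ = 28×9.8×cos 32° + 83×sin 32° = 276.7 N.
Parallel to the incline: P cos θ − m g sin θ = 70.39 − 145.4 = -75.02 N; the friction needed to balance this is 75.02 N acting up the slope.
The limit of static friction is μ_s N = 66.41 N.
|f_req| = 75.02 > 66.41 N → the steel block slides down the incline; f = μ_k N = 0.13 × 276.7 = 36 N.

f ≈ 36 N (up the incline)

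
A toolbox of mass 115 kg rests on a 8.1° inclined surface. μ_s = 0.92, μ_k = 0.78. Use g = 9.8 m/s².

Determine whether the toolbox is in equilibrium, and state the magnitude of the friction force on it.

f ≈ 159 N

N = m g cos θ = 1120 N.
Down-slope weight component: m g sin θ = 159 N.
μ_s N = 1030 N.
159 ≤ 1030 N, so it stays put; friction = 159 N.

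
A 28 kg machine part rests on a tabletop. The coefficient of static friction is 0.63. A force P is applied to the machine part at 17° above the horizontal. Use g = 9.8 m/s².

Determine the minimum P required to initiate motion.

N = m g − P sin α (the pull lifts the machine part).
At impending slip, P cos α = μ_s N = μ_s (m g − P sin α).
Solving: P (cos α + μ_s sin α) = μ_s m g → P = 0.63×274/(cos 17° + 0.63 sin 17°) = 173/1.14 = 152 N.

P ≈ 152 N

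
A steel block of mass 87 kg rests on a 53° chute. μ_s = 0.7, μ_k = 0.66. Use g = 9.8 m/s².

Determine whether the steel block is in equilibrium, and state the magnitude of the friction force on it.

f ≈ 339 N

N = m g cos θ = 513 N.
Down-slope weight component: m g sin θ = 681 N.
μ_s N = 359 N.
681 > 359 N, so it slides; kinetic friction f = μ_k N = 0.66×513 = 339 N.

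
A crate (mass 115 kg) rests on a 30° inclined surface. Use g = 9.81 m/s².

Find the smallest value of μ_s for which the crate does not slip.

μ_s,min ≈ 0.577

At the slip threshold m g sin θ = μ_s m g cos θ, so μ_s,min = tan θ.
μ_s,min = tan 30° = 0.577.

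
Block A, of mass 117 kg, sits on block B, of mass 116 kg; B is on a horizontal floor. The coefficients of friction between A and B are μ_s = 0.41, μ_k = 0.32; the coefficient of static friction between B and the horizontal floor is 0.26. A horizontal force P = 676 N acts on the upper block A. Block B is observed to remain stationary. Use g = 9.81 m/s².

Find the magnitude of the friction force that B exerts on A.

f ≈ 367 N

Normal force at the A–B interface: N₁ = m_A g = 1148 N.
So the A–B interface can sustain at most μ_s N₁ = 470.6 N of static friction.
Since P = 676 N > 470.6 N, A slides on B; the A–B friction is kinetic: f₁ = μ_k N₁ = 0.32×1148 = 367 N.
B experiences an equal 367 N forward from A (third law). B is in equilibrium, so the floor supplies f₂ = 367 N of static friction (limit μ_s(m_A+m_B)g = 594.3 N, not exceeded).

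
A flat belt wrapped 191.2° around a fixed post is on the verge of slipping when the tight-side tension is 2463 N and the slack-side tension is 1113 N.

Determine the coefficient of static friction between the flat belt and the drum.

μ ≈ 0.238

T₂/T₁ = e^{μβ} → μ = ln(T₂/T₁)/β.
β = 191.2° = 3.337 rad.
μ = ln(2463/1113)/3.337 = ln(2.213)/3.337 = 0.238.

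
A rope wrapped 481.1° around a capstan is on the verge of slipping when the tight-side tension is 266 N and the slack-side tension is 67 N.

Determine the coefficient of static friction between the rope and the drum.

T₂/T₁ = e^{μβ} → μ = ln(T₂/T₁)/β.
β = 481.1° = 8.397 rad.
μ = ln(266/67)/8.397 = ln(3.97)/8.397 = 0.164.

μ ≈ 0.164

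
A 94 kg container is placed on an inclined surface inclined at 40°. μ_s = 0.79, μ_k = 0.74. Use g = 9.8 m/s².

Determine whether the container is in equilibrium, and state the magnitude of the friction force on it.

f ≈ 522 N

N = m g cos θ = 706 N.
Down-slope weight component: m g sin θ = 592 N.
μ_s N = 557 N.
592 > 557 N, so it slides; kinetic friction f = μ_k N = 0.74×706 = 522 N.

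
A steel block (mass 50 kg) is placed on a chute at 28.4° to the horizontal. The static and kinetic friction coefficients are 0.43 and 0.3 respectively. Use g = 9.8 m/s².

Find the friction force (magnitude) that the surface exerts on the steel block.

f ≈ 129 N (up the incline)

The normal reaction is N = m g cos θ = 431 N.
For equilibrium along the incline, friction must balance the weight component: f = m g sin θ = 233.1 N up the slope.
Maximum static friction available: μ_s N = 0.43 × 431 = 185.3 N.
|233.1| exceeds 185.3 N, so the steel block slips down-slope; friction is kinetic, f = μ_k N = 0.3×431 = 129 N.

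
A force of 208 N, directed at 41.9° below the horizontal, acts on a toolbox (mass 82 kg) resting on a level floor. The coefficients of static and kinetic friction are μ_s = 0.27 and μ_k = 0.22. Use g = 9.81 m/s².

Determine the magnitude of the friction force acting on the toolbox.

f ≈ 155 N

Vertical equilibrium gives N = m g + P sin α = 943.3 N.
Horizontally, friction must balance P cos α = 154.8 N.
The static-friction limit is μ_s N = 254.7 N.
154.8 ≤ 254.7 N → static; friction equals the required 155 N.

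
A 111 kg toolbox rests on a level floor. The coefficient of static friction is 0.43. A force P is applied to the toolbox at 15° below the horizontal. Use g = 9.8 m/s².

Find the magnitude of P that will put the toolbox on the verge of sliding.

N = m g + P sin α (the push presses the toolbox into the level floor).
At impending slip, P cos α = μ_s N = μ_s (m g + P sin α).
Solving: P (cos α − μ_s sin α) = μ_s m g → P = 0.43×1090/(cos 15° − 0.43 sin 15°) = 468/0.8546 = 547 N.

P ≈ 547 N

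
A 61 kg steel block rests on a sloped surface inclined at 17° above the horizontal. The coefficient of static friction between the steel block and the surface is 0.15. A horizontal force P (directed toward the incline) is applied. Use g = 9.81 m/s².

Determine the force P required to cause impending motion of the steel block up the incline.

At impending motion up the slope, friction acts down-slope at its limit: f = μ_s N.
Perpendicular to the incline: N = m g cos θ + P sin θ.
Along the incline: P cos θ = m g sin θ + μ_s N = m g sin θ + μ_s (m g cos θ + P sin θ).
Solving, P (cos θ − μ_s sin θ) = m g (sin θ + μ_s cos θ), so P = 61×9.81×(sin 17° + 0.15 cos 17°)/(cos 17° − 0.15 sin 17°) = 598×0.4358/0.9124 = 286 N.

P ≈ 286 N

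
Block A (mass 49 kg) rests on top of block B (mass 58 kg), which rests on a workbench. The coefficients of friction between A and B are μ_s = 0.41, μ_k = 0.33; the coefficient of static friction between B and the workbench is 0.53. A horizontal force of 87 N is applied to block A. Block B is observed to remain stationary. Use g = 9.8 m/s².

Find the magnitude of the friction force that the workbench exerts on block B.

f ≈ 87 N

The normal force B exerts on A is simply A's weight, N₁ = 480.2 N.
Maximum static friction on A from B: μ_s N₁ = 0.41×480.2 = 196.9 N.
P = 87 N is within that limit, so A and B move together (both at rest); the A–B friction is simply f₁ = P = 87 N.
B experiences an equal 87 N forward from A (third law). B is in equilibrium, so the floor supplies f₂ = 87 N of static friction (limit μ_s(m_A+m_B)g = 555.8 N, not exceeded).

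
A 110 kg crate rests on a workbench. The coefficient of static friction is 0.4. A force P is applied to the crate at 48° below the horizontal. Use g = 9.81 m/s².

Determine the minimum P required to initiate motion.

P ≈ 1160 N

N = m g + P sin α (the push presses the crate into the workbench).
At impending slip, P cos α = μ_s N = μ_s (m g + P sin α).
Solving: P (cos α − μ_s sin α) = μ_s m g → P = 0.4×1080/(cos 48° − 0.4 sin 48°) = 432/0.3719 = 1160 N.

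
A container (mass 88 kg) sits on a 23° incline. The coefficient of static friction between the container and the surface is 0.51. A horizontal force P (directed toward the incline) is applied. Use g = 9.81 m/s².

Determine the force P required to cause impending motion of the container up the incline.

At impending motion up the slope, friction acts down-slope at its limit: f = μ_s N.
Perpendicular to the incline: N = m g cos θ + P sin θ.
Along the incline: P cos θ = m g sin θ + μ_s N = m g sin θ + μ_s (m g cos θ + P sin θ).
Solving, P (cos θ − μ_s sin θ) = m g (sin θ + μ_s cos θ), so P = 88×9.81×(sin 23° + 0.51 cos 23°)/(cos 23° − 0.51 sin 23°) = 863×0.8602/0.7212 = 1030 N.

P ≈ 1030 N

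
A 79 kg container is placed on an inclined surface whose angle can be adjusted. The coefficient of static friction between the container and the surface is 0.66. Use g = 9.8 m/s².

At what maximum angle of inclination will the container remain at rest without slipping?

θ_max ≈ 33.4°

At the slip threshold, m g sin θ = μ_s · m g cos θ, so tan θ = μ_s.
θ_max = arctan(0.66) = 33.4°.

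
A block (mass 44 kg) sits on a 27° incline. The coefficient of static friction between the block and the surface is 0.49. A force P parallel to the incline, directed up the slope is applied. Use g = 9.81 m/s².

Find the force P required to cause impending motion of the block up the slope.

P ≈ 384 N

At impending motion up the slope, friction acts down-slope at its limit: f = μ_s N.
P is parallel to the surface, so N = m g cos θ = 385 N.
Along the incline: P = m g sin θ + μ_s N = 196 + 0.49×385 = 384 N.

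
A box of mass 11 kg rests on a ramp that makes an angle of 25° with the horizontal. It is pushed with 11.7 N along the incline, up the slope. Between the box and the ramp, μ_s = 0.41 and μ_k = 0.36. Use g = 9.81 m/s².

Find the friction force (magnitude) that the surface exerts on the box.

f ≈ 33.9 N (up the incline)

Normal force: N = m g cos θ = 11 × 9.81 × cos 25° = 97.8 N.
The friction needed for equilibrium is m g sin θ − P = 45.6 − 11.7 = 33.9 N, measured positive up-slope.
Maximum static friction available: μ_s N = 0.41 × 97.8 = 40.1 N.
Since |33.9| ≤ 40.1 N, no slip — friction simply equals what equilibrium demands.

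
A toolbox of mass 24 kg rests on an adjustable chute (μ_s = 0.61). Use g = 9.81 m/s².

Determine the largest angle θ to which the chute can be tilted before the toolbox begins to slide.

θ_max ≈ 31.4°

At the slip threshold, m g sin θ = μ_s · m g cos θ, so tan θ = μ_s.
θ_max = arctan(0.61) = 31.4°.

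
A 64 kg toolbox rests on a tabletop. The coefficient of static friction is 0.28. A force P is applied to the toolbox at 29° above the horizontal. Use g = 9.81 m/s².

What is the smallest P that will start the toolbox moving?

N = m g − P sin α (the pull lifts the toolbox).
At impending slip, P cos α = μ_s N = μ_s (m g − P sin α).
Solving: P (cos α + μ_s sin α) = μ_s m g → P = 0.28×628/(cos 29° + 0.28 sin 29°) = 176/1.01 = 174 N.

P ≈ 174 N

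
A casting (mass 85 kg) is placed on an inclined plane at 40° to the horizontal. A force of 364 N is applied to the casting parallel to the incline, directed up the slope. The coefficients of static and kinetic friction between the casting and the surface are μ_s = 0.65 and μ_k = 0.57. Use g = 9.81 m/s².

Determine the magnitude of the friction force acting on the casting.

Perpendicular to the surface, N = m g cos θ = 85·9.81·cos 40° = 638.8 N.
For equilibrium along the incline the friction force must supply f = m g sin θ − P = 536 − 364 = 172 N (positive meaning up-slope).
Static friction can supply at most μ_s N = 415.2 N.
Since |172| ≤ 415.2 N, the casting remains in static equilibrium and friction takes exactly the required value.

f ≈ 172 N (up the incline)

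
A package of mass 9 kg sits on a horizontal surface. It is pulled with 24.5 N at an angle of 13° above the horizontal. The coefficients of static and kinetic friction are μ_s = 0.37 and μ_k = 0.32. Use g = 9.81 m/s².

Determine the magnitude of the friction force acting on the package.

The vertical component of P reduces the normal force: N = m g − P sin α = 88.29 − 5.511 = 82.78 N.
The horizontal driving force is P cos α = 23.87 N, so equilibrium needs friction f = 23.87 N.
The static-friction limit is μ_s N = 30.63 N.
23.87 ≤ 30.63 N → static; friction equals the required 23.9 N.

f ≈ 23.9 N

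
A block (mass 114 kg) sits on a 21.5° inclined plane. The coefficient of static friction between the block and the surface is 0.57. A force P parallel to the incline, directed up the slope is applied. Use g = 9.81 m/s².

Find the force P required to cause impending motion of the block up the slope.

At impending motion up the slope, friction acts down-slope at its limit: f = μ_s N.
P is parallel to the surface, so N = m g cos θ = 1040 N.
Along the incline: P = m g sin θ + μ_s N = 410 + 0.57×1040 = 1000 N.

P ≈ 1000 N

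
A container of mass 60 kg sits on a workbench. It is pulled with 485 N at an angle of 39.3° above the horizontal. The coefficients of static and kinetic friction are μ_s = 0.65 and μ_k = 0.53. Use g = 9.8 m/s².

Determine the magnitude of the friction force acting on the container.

Vertical equilibrium gives N = m g − P sin α = 280.8 N.
For equilibrium, f = P cos α = 485×cos 39.3° = 375.3 N.
μ_s N = 0.65 × 280.8 = 182.5 N.
375.3 > 182.5 N → the container slides; f = μ_k N = 0.53×280.8 = 149 N.

f ≈ 149 N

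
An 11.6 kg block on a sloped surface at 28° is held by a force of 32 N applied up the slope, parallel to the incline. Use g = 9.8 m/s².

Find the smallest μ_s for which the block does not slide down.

μ_s,min ≈ 0.213

N = m g cos θ = 100.4 N.
Friction must make up the shortfall along the incline: f = m g sin θ − P = 53.37 − 32 = 21.37 N.
At the threshold f = μ_s N, so μ_s,min = 21.37/100.4 = 0.213.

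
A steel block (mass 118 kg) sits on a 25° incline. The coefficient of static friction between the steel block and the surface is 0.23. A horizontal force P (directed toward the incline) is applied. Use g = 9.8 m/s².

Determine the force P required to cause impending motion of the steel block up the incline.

At impending motion up the slope, friction acts down-slope at its limit: f = μ_s N.
Perpendicular to the incline: N = m g cos θ + P sin θ.
Along the incline: P cos θ = m g sin θ + μ_s N = m g sin θ + μ_s (m g cos θ + P sin θ).
Solving, P (cos θ − μ_s sin θ) = m g (sin θ + μ_s cos θ), so P = 118×9.8×(sin 25° + 0.23 cos 25°)/(cos 25° − 0.23 sin 25°) = 1160×0.6311/0.8091 = 902 N.

P ≈ 902 N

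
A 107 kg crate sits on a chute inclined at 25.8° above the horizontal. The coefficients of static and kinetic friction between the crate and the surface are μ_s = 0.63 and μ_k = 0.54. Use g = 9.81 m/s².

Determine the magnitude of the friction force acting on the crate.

Perpendicular to the surface, N = m g cos θ = 107·9.81·cos 25.8° = 945 N.
For equilibrium along the incline, friction must balance the weight component: f = m g sin θ = 456.8 N up the slope.
Static friction can supply at most μ_s N = 595.4 N.
Since |456.8| ≤ 595.4 N, the crate remains in static equilibrium and friction takes exactly the required value.

f ≈ 457 N (up the incline)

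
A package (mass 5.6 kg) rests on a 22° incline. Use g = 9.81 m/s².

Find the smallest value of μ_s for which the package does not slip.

μ_s,min ≈ 0.404

At the slip threshold m g sin θ = μ_s m g cos θ, so μ_s,min = tan θ.
μ_s,min = tan 22° = 0.404.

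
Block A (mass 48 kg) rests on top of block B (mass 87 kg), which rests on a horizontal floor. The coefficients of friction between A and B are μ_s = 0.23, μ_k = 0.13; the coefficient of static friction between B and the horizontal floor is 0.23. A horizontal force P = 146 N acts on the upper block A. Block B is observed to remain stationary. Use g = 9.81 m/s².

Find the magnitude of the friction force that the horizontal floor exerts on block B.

Between the blocks, N₁ = m_A g = 470.9 N.
Maximum static friction on A from B: μ_s N₁ = 0.23×470.9 = 108.3 N.
P = 146 N exceeds that limit, so A slips over B and the interface friction becomes kinetic: f₁ = μ_k N₁ = 0.13×470.9 = 61.2 N.
By Newton's third law B feels 61.2 N forward from A. With B stationary, the floor's static friction on B balances it: f₂ = 61.2 N (well within μ_s(m_A+m_B)g = 304.6 N).

f ≈ 61.2 N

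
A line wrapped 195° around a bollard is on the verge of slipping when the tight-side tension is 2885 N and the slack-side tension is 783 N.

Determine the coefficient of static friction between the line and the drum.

μ ≈ 0.383

T₂/T₁ = e^{μβ} → μ = ln(T₂/T₁)/β.
β = 195° = 3.403 rad.
μ = ln(2885/783)/3.403 = ln(3.685)/3.403 = 0.383.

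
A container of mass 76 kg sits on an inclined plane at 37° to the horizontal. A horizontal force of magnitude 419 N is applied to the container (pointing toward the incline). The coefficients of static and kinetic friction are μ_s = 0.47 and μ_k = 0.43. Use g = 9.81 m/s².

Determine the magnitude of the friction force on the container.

f ≈ 114 N (up the incline)

The horizontal push has a component P sin θ into the surface, so N = m g cos θ + P sin θ = 595.4 + 252.2 = 847.6 N.
Along the incline, the net driving force (taking up-slope positive) is P cos θ − m g sin θ = 334.6 − 448.7 = -114.1 N, so equilibrium requires friction f = 114.1 N (up-slope).
The limit of static friction is μ_s N = 398.4 N.
Since 114.1 N is within the 398.4 N limit, the container stays put and friction is exactly 114 N.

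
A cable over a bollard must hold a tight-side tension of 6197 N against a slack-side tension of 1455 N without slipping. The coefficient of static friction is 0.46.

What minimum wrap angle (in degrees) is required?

β_min ≈ 180°

T₂/T₁ = e^{μβ} → β = ln(T₂/T₁)/μ.
β = ln(6197/1455)/0.46 = 1.449/0.46 = 3.15 rad.
In degrees: β = 3.15 × 180/π = 180°.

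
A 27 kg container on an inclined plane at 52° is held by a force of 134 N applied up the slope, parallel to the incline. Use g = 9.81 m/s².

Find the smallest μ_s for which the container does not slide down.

N = m g cos θ = 163.1 N.
Friction must make up the shortfall along the incline: f = m g sin θ − P = 208.7 − 134 = 74.72 N.
At the threshold f = μ_s N, so μ_s,min = 74.72/163.1 = 0.458.

μ_s,min ≈ 0.458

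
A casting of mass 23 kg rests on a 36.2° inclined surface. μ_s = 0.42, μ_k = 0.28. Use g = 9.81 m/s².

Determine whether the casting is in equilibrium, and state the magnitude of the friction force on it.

N = m g cos θ = 182 N.
Down-slope weight component: m g sin θ = 133 N.
μ_s N = 76.5 N.
133 > 76.5 N, so it slides; kinetic friction f = μ_k N = 0.28×182 = 51 N.

f ≈ 51 N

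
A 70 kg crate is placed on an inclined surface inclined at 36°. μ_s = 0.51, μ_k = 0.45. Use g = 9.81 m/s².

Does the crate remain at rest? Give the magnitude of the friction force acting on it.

f ≈ 250 N

N = m g cos θ = 556 N.
Down-slope weight component: m g sin θ = 404 N.
μ_s N = 283 N.
404 > 283 N, so it slides; kinetic friction f = μ_k N = 0.45×556 = 250 N.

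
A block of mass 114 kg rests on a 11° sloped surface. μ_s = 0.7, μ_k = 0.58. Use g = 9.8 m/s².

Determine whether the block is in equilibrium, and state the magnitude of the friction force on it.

N = m g cos θ = 1100 N.
Down-slope weight component: m g sin θ = 213 N.
μ_s N = 768 N.
213 ≤ 768 N, so it stays put; friction = 213 N.

f ≈ 213 N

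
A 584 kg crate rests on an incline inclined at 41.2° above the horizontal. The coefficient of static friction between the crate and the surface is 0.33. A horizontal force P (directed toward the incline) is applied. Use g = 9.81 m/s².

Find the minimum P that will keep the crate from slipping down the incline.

The crate tends to slide down (tan θ > μ_s), so at the point of impending slip friction acts up-slope at its limit: f = μ_s N.
Perpendicular to the incline: N = m g cos θ + P sin θ.
Along the incline: P cos θ + μ_s N = m g sin θ, i.e. P cos θ + μ_s (m g cos θ + P sin θ) = m g sin θ.
Solving, P (cos θ + μ_s sin θ) = m g (sin θ − μ_s cos θ), so P = 5730×0.4104/0.9698 = 2420 N.

P_min ≈ 2420 N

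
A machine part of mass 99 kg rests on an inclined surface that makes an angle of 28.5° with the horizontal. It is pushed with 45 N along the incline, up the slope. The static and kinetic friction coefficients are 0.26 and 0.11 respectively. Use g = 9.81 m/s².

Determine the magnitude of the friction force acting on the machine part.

The normal reaction is N = m g cos θ = 853.5 N.
For equilibrium along the incline the friction force must supply f = m g sin θ − P = 463.4 − 45 = 418.4 N (positive meaning up-slope).
Maximum static friction available: μ_s N = 0.26 × 853.5 = 221.9 N.
|418.4| exceeds 221.9 N, so the machine part slips down-slope; friction is kinetic, f = μ_k N = 0.11×853.5 = 93.9 N.

f ≈ 93.9 N (up the incline)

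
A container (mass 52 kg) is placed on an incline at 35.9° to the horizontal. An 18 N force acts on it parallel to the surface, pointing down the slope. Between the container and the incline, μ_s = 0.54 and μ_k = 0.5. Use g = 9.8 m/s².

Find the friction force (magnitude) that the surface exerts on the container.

f ≈ 206 N (up the incline)

Perpendicular to the surface, N = m g cos θ = 52·9.8·cos 35.9° = 412.8 N.
The friction needed for equilibrium is m g sin θ + P = 298.8 + 18 = 316.8 N, measured positive up-slope.
Static friction can supply at most μ_s N = 222.9 N.
Since |316.8| > 222.9 N, static friction cannot hold it; the container slides down the incline and kinetic friction applies: f = μ_k N = 0.5 × 412.8 = 206 N.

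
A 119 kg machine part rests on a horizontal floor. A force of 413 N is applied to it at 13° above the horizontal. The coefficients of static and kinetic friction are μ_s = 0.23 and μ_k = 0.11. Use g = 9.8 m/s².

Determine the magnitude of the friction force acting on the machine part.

f ≈ 118 N

Vertical equilibrium gives N = m g − P sin α = 1073 N.
The horizontal driving force is P cos α = 402.4 N, so equilibrium needs friction f = 402.4 N.
The static-friction limit is μ_s N = 246.9 N.
402.4 > 246.9 N → the machine part slides; f = μ_k N = 0.11×1073 = 118 N.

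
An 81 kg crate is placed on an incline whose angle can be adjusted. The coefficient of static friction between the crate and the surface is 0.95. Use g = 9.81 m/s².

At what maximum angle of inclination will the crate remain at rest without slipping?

θ_max ≈ 43.5°

At the slip threshold, m g sin θ = μ_s · m g cos θ, so tan θ = μ_s.
θ_max = arctan(0.95) = 43.5°.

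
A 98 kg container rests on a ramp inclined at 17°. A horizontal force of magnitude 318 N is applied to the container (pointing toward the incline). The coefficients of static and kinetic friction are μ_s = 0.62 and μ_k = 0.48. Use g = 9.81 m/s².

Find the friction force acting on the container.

f ≈ 23 N (down the incline)

Normal direction: N = m g cos θ + P sin θ = 1012 N.
Parallel to the incline: P cos θ − m g sin θ = 304.1 − 281.1 = 23.02 N; the friction needed to balance this is 23.02 N acting down the slope.
The limit of static friction is μ_s N = 627.7 N.
Since 23.02 N is within the 627.7 N limit, the container stays put and friction is exactly 23 N.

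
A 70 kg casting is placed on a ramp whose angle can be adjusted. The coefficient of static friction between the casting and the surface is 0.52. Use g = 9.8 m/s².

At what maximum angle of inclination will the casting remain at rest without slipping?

θ_max ≈ 27.5°

At the slip threshold, m g sin θ = μ_s · m g cos θ, so tan θ = μ_s.
θ_max = arctan(0.52) = 27.5°.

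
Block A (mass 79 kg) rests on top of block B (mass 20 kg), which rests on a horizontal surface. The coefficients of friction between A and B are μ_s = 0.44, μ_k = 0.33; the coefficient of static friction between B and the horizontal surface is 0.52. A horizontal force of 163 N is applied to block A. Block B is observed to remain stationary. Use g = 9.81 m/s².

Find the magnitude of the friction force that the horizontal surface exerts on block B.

f ≈ 163 N

Normal force at the A–B interface: N₁ = m_A g = 775 N.
Maximum static friction on A from B: μ_s N₁ = 0.44×775 = 341 N.
P = 163 N is within that limit, so A and B move together (both at rest); the A–B friction is simply f₁ = P = 163 N.
By Newton's third law B feels 163 N forward from A. With B stationary, the floor's static friction on B balances it: f₂ = 163 N (well within μ_s(m_A+m_B)g = 505 N).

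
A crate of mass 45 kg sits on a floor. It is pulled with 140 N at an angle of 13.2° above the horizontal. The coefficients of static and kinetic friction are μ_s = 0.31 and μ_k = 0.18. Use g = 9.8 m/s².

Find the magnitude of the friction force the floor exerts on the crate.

f ≈ 73.6 N

N = m g − P sin α = 441 − 140×sin 13.2° = 409 N.
Horizontally, friction must balance P cos α = 136.3 N.
μ_s N = 0.31 × 409 = 126.8 N.
The required friction exceeds μ_s N, so the crate moves and f = μ_k N = 73.6 N.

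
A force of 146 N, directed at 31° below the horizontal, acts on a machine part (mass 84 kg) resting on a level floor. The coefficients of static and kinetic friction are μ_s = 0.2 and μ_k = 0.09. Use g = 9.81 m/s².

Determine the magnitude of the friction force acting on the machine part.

N = m g + P sin α = 824 + 146×sin 31° = 899.2 N.
The horizontal driving force is P cos α = 125.1 N, so equilibrium needs friction f = 125.1 N.
μ_s N = 0.2 × 899.2 = 179.8 N.
125.1 ≤ 179.8 N → static; friction equals the required 125 N.

f ≈ 125 N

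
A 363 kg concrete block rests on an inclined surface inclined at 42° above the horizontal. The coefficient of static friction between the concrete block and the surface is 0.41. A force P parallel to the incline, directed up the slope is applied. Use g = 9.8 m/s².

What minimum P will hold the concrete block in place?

P_min ≈ 1300 N

The concrete block tends to slide down (tan θ > μ_s), so at the point of impending slip friction acts up-slope at its limit: f = μ_s N.
P is parallel to the surface, so N = m g cos θ = 2640 N.
Along the incline: P + μ_s N = m g sin θ, so P = 2380 − 0.41×2640 = 1300 N.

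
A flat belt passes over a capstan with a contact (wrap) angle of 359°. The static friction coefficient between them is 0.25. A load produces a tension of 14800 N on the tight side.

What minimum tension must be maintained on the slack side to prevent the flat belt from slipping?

T_min ≈ 3090 N

Capstan equation at impending slip: T_tight/T_slack = e^{μβ}.
β = 359° = 6.266 rad; e^{μβ} = e^{0.25×6.266} = 4.79.
T_slack = T_tight / e^{μβ} = 14800 / 4.79 = 3090 N.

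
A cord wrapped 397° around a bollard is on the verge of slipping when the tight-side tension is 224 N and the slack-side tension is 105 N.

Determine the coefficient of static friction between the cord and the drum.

μ ≈ 0.109

T₂/T₁ = e^{μβ} → μ = ln(T₂/T₁)/β.
β = 397° = 6.929 rad.
μ = ln(224/105)/6.929 = ln(2.133)/6.929 = 0.109.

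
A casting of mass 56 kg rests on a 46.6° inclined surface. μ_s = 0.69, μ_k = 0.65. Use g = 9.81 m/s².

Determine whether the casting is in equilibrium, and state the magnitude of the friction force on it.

f ≈ 245 N

N = m g cos θ = 377 N.
Down-slope weight component: m g sin θ = 399 N.
μ_s N = 260 N.
399 > 260 N, so it slides; kinetic friction f = μ_k N = 0.65×377 = 245 N.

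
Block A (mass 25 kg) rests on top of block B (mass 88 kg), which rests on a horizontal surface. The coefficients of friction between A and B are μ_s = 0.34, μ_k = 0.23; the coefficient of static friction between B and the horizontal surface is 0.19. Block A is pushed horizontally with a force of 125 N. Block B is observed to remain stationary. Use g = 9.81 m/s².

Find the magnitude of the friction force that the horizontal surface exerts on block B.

The normal force B exerts on A is simply A's weight, N₁ = 245.2 N.
Maximum static friction on A from B: μ_s N₁ = 0.34×245.2 = 83.39 N.
Since P = 125 N > 83.39 N, A slides on B; the A–B friction is kinetic: f₁ = μ_k N₁ = 0.23×245.2 = 56.4 N.
B experiences an equal 56.4 N forward from A (third law). B is in equilibrium, so the floor supplies f₂ = 56.4 N of static friction (limit μ_s(m_A+m_B)g = 210.6 N, not exceeded).

f ≈ 56.4 N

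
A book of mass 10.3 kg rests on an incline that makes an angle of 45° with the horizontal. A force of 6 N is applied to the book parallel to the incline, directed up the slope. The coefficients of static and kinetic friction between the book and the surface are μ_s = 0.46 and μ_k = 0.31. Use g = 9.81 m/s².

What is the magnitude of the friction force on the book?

f ≈ 22.1 N (up the incline)

Perpendicular to the surface, N = m g cos θ = 10.3·9.81·cos 45° = 71.45 N.
Parallel to the incline, ΣF = 0 gives f = m g sin θ − P = 71.45 − 6 = 65.45 N (up-slope positive).
The static-friction ceiling is μ_s N = 0.46 × 71.45 = 32.87 N.
Since |65.45| > 32.87 N, static friction cannot hold it; the book slides down the incline and kinetic friction applies: f = μ_k N = 0.31 × 71.45 = 22.1 N.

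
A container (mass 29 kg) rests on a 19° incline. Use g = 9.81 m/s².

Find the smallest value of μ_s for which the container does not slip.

At the slip threshold m g sin θ = μ_s m g cos θ, so μ_s,min = tan θ.
μ_s,min = tan 19° = 0.344.

μ_s,min ≈ 0.344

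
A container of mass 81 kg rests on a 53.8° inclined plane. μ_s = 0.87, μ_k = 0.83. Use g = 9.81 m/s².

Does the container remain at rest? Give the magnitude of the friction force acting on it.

N = m g cos θ = 469 N.
Down-slope weight component: m g sin θ = 641 N.
μ_s N = 408 N.
641 > 408 N, so it slides; kinetic friction f = μ_k N = 0.83×469 = 390 N.

f ≈ 390 N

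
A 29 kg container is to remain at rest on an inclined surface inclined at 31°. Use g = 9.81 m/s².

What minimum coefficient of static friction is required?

μ_s,min ≈ 0.601

At the slip threshold m g sin θ = μ_s m g cos θ, so μ_s,min = tan θ.
μ_s,min = tan 31° = 0.601.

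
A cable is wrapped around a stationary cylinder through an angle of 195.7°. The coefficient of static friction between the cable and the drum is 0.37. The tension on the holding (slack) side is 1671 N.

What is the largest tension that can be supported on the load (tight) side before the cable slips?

T_max ≈ 5910 N

At impending slip the capstan equation gives T₂/T₁ = e^{μβ} with β in radians.
β = 195.7° × π/180 = 3.416 rad.
e^{μβ} = e^{0.37×3.416} = 3.539.
T₂ = T₁ · e^{μβ} = 1671 × 3.539 = 5910 N.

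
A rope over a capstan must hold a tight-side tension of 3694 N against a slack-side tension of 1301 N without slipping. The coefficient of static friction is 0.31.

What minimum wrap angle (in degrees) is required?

β_min ≈ 193°

T₂/T₁ = e^{μβ} → β = ln(T₂/T₁)/μ.
β = ln(3694/1301)/0.31 = 1.044/0.31 = 3.366 rad.
In degrees: β = 3.366 × 180/π = 193°.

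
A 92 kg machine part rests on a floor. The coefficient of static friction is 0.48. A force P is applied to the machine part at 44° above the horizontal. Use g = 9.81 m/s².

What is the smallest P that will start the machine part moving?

N = m g − P sin α (the pull lifts the machine part).
At impending slip, P cos α = μ_s N = μ_s (m g − P sin α).
Solving: P (cos α + μ_s sin α) = μ_s m g → P = 0.48×903/(cos 44° + 0.48 sin 44°) = 433/1.053 = 411 N.

P ≈ 411 N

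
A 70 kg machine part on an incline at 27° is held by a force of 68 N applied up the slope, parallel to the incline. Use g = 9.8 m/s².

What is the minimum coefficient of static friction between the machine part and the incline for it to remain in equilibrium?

N = m g cos θ = 611.2 N.
Friction must make up the shortfall along the incline: f = m g sin θ − P = 311.4 − 68 = 243.4 N.
At the threshold f = μ_s N, so μ_s,min = 243.4/611.2 = 0.398.

μ_s,min ≈ 0.398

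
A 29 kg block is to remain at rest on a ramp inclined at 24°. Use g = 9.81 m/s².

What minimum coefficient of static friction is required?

μ_s,min ≈ 0.445

At the slip threshold m g sin θ = μ_s m g cos θ, so μ_s,min = tan θ.
μ_s,min = tan 24° = 0.445.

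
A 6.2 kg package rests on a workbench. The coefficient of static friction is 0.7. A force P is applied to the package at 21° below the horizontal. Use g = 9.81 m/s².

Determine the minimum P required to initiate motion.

P ≈ 62.4 N

N = m g + P sin α (the push presses the package into the workbench).
At impending slip, P cos α = μ_s N = μ_s (m g + P sin α).
Solving: P (cos α − μ_s sin α) = μ_s m g → P = 0.7×60.8/(cos 21° − 0.7 sin 21°) = 42.6/0.6827 = 62.4 N.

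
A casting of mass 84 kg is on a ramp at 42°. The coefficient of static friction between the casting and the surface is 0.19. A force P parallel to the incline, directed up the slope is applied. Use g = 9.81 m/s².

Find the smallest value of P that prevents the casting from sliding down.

The casting tends to slide down (tan θ > μ_s), so at the point of impending slip friction acts up-slope at its limit: f = μ_s N.
P is parallel to the surface, so N = m g cos θ = 612 N.
Along the incline: P + μ_s N = m g sin θ, so P = 551 − 0.19×612 = 435 N.

P_min ≈ 435 N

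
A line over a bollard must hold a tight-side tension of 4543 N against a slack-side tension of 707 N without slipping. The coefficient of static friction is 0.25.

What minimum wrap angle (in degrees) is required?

β_min ≈ 426°

T₂/T₁ = e^{μβ} → β = ln(T₂/T₁)/μ.
β = ln(4543/707)/0.25 = 1.86/0.25 = 7.441 rad.
In degrees: β = 7.441 × 180/π = 426°.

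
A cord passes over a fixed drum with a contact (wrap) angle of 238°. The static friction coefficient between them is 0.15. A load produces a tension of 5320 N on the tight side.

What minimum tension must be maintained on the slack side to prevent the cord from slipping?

T_min ≈ 2850 N

Capstan equation at impending slip: T_tight/T_slack = e^{μβ}.
β = 238° = 4.154 rad; e^{μβ} = e^{0.15×4.154} = 1.865.
T_slack = T_tight / e^{μβ} = 5320 / 1.865 = 2850 N.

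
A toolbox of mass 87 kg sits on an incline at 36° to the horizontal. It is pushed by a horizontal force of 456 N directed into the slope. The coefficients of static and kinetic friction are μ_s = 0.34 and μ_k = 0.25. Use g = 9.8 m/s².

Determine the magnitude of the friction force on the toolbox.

f ≈ 132 N (up the incline)

Resolve perpendicular to the incline: N = m g cos θ + P sin θ = 87×9.8×cos 36° + 456×sin 36° = 957.8 N.
Along the incline, the net driving force (taking up-slope positive) is P cos θ − m g sin θ = 368.9 − 501.1 = -132.2 N, so equilibrium requires friction f = 132.2 N (up-slope).
The limit of static friction is μ_s N = 325.7 N.
|f_req| = 132.2 ≤ 325.7 N → the toolbox is in equilibrium; friction equals the required value.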